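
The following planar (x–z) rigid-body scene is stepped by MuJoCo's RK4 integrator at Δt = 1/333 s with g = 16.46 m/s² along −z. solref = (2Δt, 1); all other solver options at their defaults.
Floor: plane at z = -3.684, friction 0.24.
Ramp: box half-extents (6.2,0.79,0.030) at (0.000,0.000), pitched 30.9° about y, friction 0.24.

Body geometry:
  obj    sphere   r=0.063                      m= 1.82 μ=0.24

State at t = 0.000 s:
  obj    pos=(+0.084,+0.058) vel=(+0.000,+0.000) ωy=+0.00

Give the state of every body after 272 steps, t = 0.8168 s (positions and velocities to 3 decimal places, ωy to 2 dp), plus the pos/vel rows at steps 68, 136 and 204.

State at t = 0.8168 s:
  obj    pos=(+1.813,-0.976) vel=(+4.232,-2.533) ωy=+78.27

Key-timestep trajectory:
   step    t(s)  obj.x    obj.z    obj.vx   obj.vz 
     68  0.2042   +0.192  -0.007  +1.058  -0.633
    136  0.4084   +0.516  -0.201  +2.116  -1.267
    204  0.6126   +1.056  -0.524  +3.174  -1.900


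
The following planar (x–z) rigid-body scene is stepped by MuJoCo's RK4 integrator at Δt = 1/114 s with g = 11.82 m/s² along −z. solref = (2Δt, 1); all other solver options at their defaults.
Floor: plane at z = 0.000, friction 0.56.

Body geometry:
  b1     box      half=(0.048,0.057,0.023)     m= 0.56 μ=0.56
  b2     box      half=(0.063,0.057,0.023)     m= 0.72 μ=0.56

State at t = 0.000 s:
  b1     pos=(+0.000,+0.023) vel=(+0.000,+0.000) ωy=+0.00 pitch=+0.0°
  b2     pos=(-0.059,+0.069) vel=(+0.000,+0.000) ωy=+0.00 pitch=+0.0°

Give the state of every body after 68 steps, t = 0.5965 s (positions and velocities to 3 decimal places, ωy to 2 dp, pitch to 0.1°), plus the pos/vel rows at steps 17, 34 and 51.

State at t = 0.5965 s:
  b1     pos=(+0.001,+0.023) vel=(+0.001,+0.000) ωy=+0.00 pitch=+0.0°
  b2     pos=(-0.069,+0.058) vel=(+0.000,-0.001) ωy=+0.03 pitch=-40.0°

Key-timestep trajectory:
   step    t(s)  b1.x    b1.z    b1.vx   b1.vz   b2.x    b2.z    b2.vx   b2.vz 
     17  0.1491   +0.000  +0.023  +0.000  +0.001   -0.073  +0.055  -0.106  +0.035
     34  0.2982   +0.000  +0.023  +0.001  +0.000   -0.068  +0.058  -0.024  +0.006
     51  0.4474   +0.000  +0.023  +0.001  +0.000   -0.069  +0.058  +0.000  -0.001


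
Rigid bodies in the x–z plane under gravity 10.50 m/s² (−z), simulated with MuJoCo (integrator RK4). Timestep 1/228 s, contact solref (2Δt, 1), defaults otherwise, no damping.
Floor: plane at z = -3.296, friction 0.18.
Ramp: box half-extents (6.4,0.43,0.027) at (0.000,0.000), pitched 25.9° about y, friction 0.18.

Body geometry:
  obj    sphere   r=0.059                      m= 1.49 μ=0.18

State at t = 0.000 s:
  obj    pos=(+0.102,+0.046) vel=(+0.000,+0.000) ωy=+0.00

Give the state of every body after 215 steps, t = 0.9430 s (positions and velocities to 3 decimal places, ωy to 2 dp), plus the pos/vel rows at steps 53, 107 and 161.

State at t = 0.9430 s:
  obj    pos=(+1.413,-0.590) vel=(+2.779,-1.350) ωy=+52.35

Key-timestep trajectory:
   step    t(s)  obj.x    obj.z    obj.vx   obj.vz 
     53  0.2325   +0.182  +0.007  +0.685  -0.333
    107  0.4693   +0.427  -0.112  +1.383  -0.672
    161  0.7061   +0.837  -0.311  +2.081  -1.011


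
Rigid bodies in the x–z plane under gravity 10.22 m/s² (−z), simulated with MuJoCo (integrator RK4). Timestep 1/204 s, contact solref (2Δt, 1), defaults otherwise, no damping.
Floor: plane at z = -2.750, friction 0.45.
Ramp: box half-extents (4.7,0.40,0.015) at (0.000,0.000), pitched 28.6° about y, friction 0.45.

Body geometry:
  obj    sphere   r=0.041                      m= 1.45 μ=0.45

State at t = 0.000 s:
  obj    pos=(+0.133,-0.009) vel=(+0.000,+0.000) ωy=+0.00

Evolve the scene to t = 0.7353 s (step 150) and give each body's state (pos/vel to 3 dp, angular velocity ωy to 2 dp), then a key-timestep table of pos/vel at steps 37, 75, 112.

State at t = 0.7353 s:
  obj    pos=(+0.963,-0.461) vel=(+2.256,-1.230) ωy=+62.66

Key-timestep trajectory:
   step    t(s)  obj.x    obj.z    obj.vx   obj.vz 
     37  0.1814   +0.184  -0.036  +0.557  -0.303
     75  0.3676   +0.340  -0.122  +1.128  -0.615
    112  0.5490   +0.596  -0.261  +1.684  -0.918


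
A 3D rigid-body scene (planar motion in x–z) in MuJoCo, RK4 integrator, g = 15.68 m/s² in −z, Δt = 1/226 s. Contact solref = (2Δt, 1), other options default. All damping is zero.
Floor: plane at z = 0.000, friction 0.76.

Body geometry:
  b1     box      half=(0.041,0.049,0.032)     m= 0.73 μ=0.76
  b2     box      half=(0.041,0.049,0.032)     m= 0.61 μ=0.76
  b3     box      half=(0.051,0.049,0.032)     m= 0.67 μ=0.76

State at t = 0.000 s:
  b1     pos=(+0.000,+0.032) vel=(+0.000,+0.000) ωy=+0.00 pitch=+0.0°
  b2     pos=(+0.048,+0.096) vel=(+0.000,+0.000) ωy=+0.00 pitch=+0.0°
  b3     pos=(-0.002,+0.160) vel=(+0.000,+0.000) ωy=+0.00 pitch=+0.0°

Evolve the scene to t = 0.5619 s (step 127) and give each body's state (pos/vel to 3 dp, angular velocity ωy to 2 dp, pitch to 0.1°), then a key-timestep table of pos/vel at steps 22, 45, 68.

State at t = 0.5619 s:
  b1     pos=(+0.000,+0.032) vel=(+0.000,+0.000) ωy=+0.00 pitch=+0.0°
  b2     pos=(+0.086,+0.041) vel=(+0.000,+0.000) ωy=+0.00 pitch=+90.0°
  b3     pos=(-0.123,+0.032) vel=(+0.000,+0.000) ωy=+0.00 pitch=+180.0°

Key-timestep trajectory:
   step    t(s)  b1.x    b1.z    b1.vx   b1.vz   b2.x    b2.z    b2.vx   b2.vz   b3.x    b3.z    b3.vx   b3.vz 
     22  0.0973   +0.000  +0.032  +0.001  +0.000   +0.048  +0.096  +0.002  +0.000   -0.012  +0.155  -0.225  -0.154
     45  0.1991   +0.000  +0.032  +0.000  +0.001   +0.052  +0.095  +0.132  -0.046   -0.048  +0.116  -0.595  -0.258
     68  0.3009   +0.000  +0.032  +0.000  +0.000   +0.077  +0.064  +0.299  -0.842   -0.113  +0.045  -0.642  -1.446


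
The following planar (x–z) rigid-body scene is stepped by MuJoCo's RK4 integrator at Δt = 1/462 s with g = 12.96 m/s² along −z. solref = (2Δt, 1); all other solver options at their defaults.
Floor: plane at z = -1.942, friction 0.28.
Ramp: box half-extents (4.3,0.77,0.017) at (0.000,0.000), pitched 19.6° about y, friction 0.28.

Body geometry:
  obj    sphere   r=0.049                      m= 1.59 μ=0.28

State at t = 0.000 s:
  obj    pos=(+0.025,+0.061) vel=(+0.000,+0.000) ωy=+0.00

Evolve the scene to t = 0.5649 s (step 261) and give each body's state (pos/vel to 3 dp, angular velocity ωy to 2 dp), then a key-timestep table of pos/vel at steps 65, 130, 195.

State at t = 0.5649 s:
  obj    pos=(+0.492,-0.105) vel=(+1.653,-0.589) ωy=+35.80

Key-timestep trajectory:
   step    t(s)  obj.x    obj.z    obj.vx   obj.vz 
     65  0.1407   +0.054  +0.051  +0.412  -0.147
    130  0.2814   +0.141  +0.020  +0.823  -0.293
    195  0.4221   +0.286  -0.032  +1.235  -0.440


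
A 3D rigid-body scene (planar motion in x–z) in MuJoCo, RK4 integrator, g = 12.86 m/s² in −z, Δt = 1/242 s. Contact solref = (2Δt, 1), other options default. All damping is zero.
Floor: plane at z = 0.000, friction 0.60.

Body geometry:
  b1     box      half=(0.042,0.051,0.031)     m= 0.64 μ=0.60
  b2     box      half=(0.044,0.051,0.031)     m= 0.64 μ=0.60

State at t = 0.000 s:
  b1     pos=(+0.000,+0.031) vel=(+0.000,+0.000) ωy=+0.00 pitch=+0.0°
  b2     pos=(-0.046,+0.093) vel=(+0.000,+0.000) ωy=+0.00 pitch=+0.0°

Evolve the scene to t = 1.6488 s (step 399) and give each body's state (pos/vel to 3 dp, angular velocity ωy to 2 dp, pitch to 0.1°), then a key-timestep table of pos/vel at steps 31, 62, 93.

State at t = 1.6488 s:
  b1     pos=(+0.000,+0.031) vel=(+0.000,+0.000) ωy=+0.00 pitch=+0.0°
  b2     pos=(-0.086,+0.044) vel=(+0.000,+0.000) ωy=+0.00 pitch=-90.0°

Key-timestep trajectory:
   step    t(s)  b1.x    b1.z    b1.vx   b1.vz   b2.x    b2.z    b2.vx   b2.vz 
     31  0.1281   +0.000  +0.031  +0.000  +0.000   -0.055  +0.091  -0.162  -0.068
     62  0.2562   +0.000  +0.031  +0.000  +0.000   -0.088  +0.043  -0.195  +0.199
     93  0.3843   +0.000  +0.031  +0.000  +0.000   -0.085  +0.044  +0.110  +0.026


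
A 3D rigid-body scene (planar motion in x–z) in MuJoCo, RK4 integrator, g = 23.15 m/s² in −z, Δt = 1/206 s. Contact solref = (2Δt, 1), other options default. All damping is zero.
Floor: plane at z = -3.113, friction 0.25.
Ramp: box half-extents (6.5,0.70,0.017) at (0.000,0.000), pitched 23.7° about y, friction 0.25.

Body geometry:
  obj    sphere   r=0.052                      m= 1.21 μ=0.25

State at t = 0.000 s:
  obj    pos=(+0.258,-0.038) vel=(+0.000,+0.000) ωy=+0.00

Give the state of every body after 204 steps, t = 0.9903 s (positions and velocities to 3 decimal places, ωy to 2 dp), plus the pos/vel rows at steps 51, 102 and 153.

State at t = 0.9903 s:
  obj    pos=(+3.242,-1.348) vel=(+6.027,-2.646) ωy=+126.56

Key-timestep trajectory:
   step    t(s)  obj.x    obj.z    obj.vx   obj.vz 
     51  0.2476   +0.445  -0.120  +1.507  -0.662
    102  0.4951   +1.004  -0.365  +3.014  -1.323
    153  0.7427   +1.937  -0.775  +4.520  -1.984


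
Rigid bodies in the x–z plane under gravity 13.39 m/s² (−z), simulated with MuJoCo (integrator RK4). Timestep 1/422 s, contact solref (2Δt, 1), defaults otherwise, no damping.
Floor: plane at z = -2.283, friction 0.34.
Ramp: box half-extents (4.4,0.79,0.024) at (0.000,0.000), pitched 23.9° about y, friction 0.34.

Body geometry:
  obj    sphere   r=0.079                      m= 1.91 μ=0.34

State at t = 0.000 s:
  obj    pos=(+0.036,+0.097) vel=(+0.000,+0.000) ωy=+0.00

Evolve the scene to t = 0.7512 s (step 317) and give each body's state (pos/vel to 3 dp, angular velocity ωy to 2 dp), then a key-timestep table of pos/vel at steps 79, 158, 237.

State at t = 0.7512 s:
  obj    pos=(+1.036,-0.346) vel=(+2.661,-1.179) ωy=+36.84

Key-timestep trajectory:
   step    t(s)  obj.x    obj.z    obj.vx   obj.vz 
     79  0.1872   +0.098  +0.069  +0.663  -0.294
    158  0.3744   +0.284  -0.013  +1.326  -0.588
    237  0.5616   +0.595  -0.151  +1.990  -0.882


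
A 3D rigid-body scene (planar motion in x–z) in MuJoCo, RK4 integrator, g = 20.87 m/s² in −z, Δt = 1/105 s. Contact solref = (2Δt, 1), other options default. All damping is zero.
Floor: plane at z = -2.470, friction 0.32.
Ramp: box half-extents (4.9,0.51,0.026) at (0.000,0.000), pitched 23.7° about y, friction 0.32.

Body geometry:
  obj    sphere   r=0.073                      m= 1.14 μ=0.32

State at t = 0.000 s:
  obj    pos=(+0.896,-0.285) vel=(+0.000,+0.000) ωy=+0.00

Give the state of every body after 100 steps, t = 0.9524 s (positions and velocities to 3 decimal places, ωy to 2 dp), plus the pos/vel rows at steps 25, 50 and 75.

State at t = 0.9524 s:
  obj    pos=(+3.384,-1.377) vel=(+5.225,-2.293) ωy=+78.15

Key-timestep trajectory:
   step    t(s)  obj.x    obj.z    obj.vx   obj.vz 
     25  0.2381   +1.052  -0.354  +1.306  -0.573
     50  0.4762   +1.518  -0.558  +2.613  -1.147
     75  0.7143   +2.296  -0.900  +3.919  -1.720


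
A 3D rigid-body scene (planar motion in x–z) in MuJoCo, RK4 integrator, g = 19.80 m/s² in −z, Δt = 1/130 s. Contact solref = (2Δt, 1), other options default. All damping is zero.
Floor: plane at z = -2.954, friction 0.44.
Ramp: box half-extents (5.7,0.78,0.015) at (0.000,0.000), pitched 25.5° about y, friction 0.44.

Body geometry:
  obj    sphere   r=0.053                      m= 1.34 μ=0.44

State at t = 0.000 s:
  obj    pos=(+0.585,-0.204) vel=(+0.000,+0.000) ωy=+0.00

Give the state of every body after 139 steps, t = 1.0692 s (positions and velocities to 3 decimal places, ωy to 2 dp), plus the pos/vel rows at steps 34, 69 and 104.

State at t = 1.0692 s:
  obj    pos=(+3.726,-1.702) vel=(+5.875,-2.802) ωy=+122.83

Key-timestep trajectory:
   step    t(s)  obj.x    obj.z    obj.vx   obj.vz 
     34  0.2615   +0.773  -0.293  +1.437  -0.686
     69  0.5308   +1.359  -0.573  +2.917  -1.391
    104  0.8000   +2.344  -1.043  +4.396  -2.097


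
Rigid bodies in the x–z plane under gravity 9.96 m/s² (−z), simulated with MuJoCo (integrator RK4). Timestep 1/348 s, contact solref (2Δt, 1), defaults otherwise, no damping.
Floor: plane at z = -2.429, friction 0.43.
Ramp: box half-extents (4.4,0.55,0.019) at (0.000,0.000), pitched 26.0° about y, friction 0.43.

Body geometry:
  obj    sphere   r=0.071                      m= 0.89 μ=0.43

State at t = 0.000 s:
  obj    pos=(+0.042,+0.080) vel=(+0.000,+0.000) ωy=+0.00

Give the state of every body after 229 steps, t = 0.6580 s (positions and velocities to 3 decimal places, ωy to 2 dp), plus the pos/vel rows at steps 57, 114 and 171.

State at t = 0.6580 s:
  obj    pos=(+0.649,-0.216) vel=(+1.845,-0.900) ωy=+28.90

Key-timestep trajectory:
   step    t(s)  obj.x    obj.z    obj.vx   obj.vz 
     57  0.1638   +0.080  +0.061  +0.459  -0.224
    114  0.3276   +0.192  +0.006  +0.918  -0.448
    171  0.4914   +0.380  -0.085  +1.377  -0.672


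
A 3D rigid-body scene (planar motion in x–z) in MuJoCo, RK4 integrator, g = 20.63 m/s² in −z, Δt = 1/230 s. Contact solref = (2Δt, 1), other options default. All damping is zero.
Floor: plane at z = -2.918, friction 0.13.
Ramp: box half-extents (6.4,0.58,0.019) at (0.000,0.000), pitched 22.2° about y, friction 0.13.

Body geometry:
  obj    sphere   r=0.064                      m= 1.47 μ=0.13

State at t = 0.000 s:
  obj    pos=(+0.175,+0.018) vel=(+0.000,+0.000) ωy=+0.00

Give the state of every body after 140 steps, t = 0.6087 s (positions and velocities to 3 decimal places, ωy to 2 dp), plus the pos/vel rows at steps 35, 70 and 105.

State at t = 0.6087 s:
  obj    pos=(+1.130,-0.372) vel=(+3.138,-1.281) ωy=+52.93

Key-timestep trajectory:
   step    t(s)  obj.x    obj.z    obj.vx   obj.vz 
     35  0.1522   +0.235  -0.006  +0.785  -0.320
     70  0.3043   +0.414  -0.079  +1.569  -0.640
    105  0.4565   +0.712  -0.201  +2.354  -0.961


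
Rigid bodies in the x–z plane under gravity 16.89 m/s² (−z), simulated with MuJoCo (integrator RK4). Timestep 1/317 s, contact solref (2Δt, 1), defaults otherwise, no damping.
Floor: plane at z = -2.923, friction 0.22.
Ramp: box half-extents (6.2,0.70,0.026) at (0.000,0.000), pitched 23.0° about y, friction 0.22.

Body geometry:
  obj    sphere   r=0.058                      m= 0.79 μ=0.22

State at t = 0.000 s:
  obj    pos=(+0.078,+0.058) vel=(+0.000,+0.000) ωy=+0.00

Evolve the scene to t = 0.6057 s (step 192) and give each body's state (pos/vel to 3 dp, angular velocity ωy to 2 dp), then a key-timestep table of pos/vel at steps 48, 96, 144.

State at t = 0.6057 s:
  obj    pos=(+0.874,-0.280) vel=(+2.628,-1.116) ωy=+49.22

Key-timestep trajectory:
   step    t(s)  obj.x    obj.z    obj.vx   obj.vz 
     48  0.1514   +0.128  +0.037  +0.657  -0.279
     96  0.3028   +0.277  -0.026  +1.314  -0.558
    144  0.4543   +0.526  -0.132  +1.971  -0.837


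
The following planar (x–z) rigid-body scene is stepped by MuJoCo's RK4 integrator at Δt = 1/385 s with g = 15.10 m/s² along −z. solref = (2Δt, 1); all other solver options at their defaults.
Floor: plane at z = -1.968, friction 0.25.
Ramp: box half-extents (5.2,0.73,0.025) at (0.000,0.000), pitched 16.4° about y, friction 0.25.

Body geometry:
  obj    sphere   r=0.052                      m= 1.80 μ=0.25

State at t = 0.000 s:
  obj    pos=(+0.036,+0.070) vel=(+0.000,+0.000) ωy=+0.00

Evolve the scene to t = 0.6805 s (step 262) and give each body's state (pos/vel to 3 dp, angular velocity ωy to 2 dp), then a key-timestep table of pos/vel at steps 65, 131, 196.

State at t = 0.6805 s:
  obj    pos=(+0.712,-0.129) vel=(+1.988,-0.585) ωy=+39.85

Key-timestep trajectory:
   step    t(s)  obj.x    obj.z    obj.vx   obj.vz 
     65  0.1688   +0.078  +0.057  +0.493  -0.145
    131  0.3403   +0.205  +0.020  +0.994  -0.293
    196  0.5091   +0.415  -0.042  +1.487  -0.438


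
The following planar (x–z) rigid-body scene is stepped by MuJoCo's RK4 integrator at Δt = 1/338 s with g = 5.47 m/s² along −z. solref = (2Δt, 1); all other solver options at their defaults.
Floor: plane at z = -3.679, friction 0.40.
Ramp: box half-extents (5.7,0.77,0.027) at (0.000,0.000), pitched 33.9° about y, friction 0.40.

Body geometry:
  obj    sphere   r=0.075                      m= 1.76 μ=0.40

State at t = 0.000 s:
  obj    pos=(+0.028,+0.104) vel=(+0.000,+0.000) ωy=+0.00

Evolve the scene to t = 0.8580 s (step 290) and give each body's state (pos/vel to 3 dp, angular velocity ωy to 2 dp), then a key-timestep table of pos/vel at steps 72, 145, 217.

State at t = 0.8580 s:
  obj    pos=(+0.694,-0.343) vel=(+1.552,-1.043) ωy=+24.93

Key-timestep trajectory:
   step    t(s)  obj.x    obj.z    obj.vx   obj.vz 
     72  0.2130   +0.069  +0.076  +0.385  -0.259
    145  0.4290   +0.195  -0.008  +0.776  -0.521
    217  0.6420   +0.401  -0.146  +1.161  -0.780


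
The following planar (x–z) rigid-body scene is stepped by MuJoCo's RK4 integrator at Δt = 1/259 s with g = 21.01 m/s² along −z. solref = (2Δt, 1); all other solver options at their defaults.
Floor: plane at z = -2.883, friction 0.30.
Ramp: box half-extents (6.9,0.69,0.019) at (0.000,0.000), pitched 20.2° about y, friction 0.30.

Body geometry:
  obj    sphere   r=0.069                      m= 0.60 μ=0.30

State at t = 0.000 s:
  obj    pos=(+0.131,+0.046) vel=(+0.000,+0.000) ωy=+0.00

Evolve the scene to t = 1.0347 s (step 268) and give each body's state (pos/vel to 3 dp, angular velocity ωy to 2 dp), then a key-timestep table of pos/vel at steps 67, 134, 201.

State at t = 1.0347 s:
  obj    pos=(+2.735,-0.912) vel=(+5.032,-1.851) ωy=+77.70

Key-timestep trajectory:
   step    t(s)  obj.x    obj.z    obj.vx   obj.vz 
     67  0.2587   +0.294  -0.014  +1.258  -0.463
    134  0.5174   +0.782  -0.194  +2.516  -0.926
    201  0.7761   +1.596  -0.493  +3.774  -1.389


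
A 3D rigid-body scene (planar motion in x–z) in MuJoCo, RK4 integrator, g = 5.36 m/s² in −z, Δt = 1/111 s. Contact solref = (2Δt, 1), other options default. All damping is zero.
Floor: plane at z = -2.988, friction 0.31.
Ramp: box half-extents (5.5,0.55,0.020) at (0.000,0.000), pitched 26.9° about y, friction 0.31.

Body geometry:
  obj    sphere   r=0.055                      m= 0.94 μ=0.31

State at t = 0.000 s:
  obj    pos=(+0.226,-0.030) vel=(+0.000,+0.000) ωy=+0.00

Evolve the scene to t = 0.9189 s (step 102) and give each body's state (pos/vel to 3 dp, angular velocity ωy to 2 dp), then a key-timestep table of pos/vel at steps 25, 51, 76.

State at t = 0.9189 s:
  obj    pos=(+0.878,-0.361) vel=(+1.419,-0.720) ωy=+28.93

Key-timestep trajectory:
   step    t(s)  obj.x    obj.z    obj.vx   obj.vz 
     25  0.2252   +0.265  -0.050  +0.348  -0.176
     51  0.4595   +0.389  -0.113  +0.710  -0.360
     76  0.6847   +0.588  -0.214  +1.058  -0.537


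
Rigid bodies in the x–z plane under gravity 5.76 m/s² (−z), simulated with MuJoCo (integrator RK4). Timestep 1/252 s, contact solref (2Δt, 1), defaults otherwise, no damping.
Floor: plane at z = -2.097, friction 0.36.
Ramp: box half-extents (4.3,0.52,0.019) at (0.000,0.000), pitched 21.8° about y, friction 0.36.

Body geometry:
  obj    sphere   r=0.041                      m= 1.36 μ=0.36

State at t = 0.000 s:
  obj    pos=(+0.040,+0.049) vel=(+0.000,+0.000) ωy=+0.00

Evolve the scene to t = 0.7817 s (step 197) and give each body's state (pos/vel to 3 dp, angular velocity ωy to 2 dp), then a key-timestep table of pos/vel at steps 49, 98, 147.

State at t = 0.7817 s:
  obj    pos=(+0.473,-0.125) vel=(+1.109,-0.444) ωy=+29.13

Key-timestep trajectory:
   step    t(s)  obj.x    obj.z    obj.vx   obj.vz 
     49  0.1944   +0.067  +0.038  +0.276  -0.110
     98  0.3889   +0.147  +0.006  +0.552  -0.221
    147  0.5833   +0.281  -0.048  +0.828  -0.331


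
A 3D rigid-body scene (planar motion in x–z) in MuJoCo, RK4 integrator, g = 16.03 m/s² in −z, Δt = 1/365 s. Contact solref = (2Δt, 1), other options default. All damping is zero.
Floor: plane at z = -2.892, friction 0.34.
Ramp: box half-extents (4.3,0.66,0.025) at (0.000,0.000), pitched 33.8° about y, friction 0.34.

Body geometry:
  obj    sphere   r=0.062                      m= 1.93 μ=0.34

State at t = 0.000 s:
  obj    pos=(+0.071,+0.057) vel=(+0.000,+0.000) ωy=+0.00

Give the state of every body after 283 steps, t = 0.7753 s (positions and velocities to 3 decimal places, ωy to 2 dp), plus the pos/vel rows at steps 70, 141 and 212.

State at t = 0.7753 s:
  obj    pos=(+1.662,-1.008) vel=(+4.104,-2.747) ωy=+79.64

Key-timestep trajectory:
   step    t(s)  obj.x    obj.z    obj.vx   obj.vz 
     70  0.1918   +0.168  -0.008  +1.015  -0.680
    141  0.3863   +0.466  -0.207  +2.045  -1.369
    212  0.5808   +0.964  -0.541  +3.074  -2.058


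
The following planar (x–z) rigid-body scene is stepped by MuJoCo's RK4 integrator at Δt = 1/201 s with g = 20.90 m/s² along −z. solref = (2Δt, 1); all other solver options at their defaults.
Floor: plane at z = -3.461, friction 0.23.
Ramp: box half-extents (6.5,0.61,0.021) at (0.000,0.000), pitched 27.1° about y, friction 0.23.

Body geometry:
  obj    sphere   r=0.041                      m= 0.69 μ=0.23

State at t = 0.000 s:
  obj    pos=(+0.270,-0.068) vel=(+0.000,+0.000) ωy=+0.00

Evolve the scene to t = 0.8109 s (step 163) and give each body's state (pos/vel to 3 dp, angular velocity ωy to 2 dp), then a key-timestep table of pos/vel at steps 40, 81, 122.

State at t = 0.8109 s:
  obj    pos=(+2.261,-1.087) vel=(+4.910,-2.512) ωy=+134.47

Key-timestep trajectory:
   step    t(s)  obj.x    obj.z    obj.vx   obj.vz 
     40  0.1990   +0.390  -0.130  +1.205  -0.617
     81  0.4030   +0.762  -0.320  +2.440  -1.249
    122  0.6070   +1.385  -0.639  +3.675  -1.880


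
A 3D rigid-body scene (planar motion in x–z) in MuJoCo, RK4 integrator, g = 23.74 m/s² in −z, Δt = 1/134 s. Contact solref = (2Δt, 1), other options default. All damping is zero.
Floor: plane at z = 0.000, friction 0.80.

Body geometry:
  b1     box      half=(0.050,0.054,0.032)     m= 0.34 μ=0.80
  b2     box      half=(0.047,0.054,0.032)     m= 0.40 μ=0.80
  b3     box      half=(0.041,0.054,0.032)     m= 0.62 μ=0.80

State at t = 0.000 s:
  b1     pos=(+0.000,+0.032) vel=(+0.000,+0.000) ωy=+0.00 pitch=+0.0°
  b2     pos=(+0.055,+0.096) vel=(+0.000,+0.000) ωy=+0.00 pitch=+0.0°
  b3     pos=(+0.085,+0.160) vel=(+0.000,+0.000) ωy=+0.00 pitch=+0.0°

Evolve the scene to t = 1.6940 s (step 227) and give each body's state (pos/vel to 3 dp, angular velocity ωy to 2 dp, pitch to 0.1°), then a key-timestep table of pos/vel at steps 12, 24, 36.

State at t = 1.6940 s:
  b1     pos=(+0.000,+0.032) vel=(+0.000,+0.000) ωy=+0.00 pitch=+0.0°
  b2     pos=(+0.094,+0.047) vel=(+0.000,+0.000) ωy=+0.00 pitch=+90.0°
  b3     pos=(+0.189,+0.041) vel=(+0.000,+0.000) ωy=+0.00 pitch=+90.0°

Key-timestep trajectory:
   step    t(s)  b1.x    b1.z    b1.vx   b1.vz   b2.x    b2.z    b2.vx   b2.vz   b3.x    b3.z    b3.vx   b3.vz 
     12  0.0896   +0.000  +0.032  -0.006  +0.001   +0.064  +0.092  +0.233  -0.115   +0.114  +0.142  +0.664  -0.522
     24  0.1791   +0.000  +0.032  +0.000  +0.001   +0.096  +0.043  +0.351  -0.217   +0.185  +0.034  +0.624  -0.124
     36  0.2687   +0.000  +0.032  +0.000  +0.000   +0.094  +0.047  +0.010  +0.013   +0.188  +0.040  +0.017  +0.022


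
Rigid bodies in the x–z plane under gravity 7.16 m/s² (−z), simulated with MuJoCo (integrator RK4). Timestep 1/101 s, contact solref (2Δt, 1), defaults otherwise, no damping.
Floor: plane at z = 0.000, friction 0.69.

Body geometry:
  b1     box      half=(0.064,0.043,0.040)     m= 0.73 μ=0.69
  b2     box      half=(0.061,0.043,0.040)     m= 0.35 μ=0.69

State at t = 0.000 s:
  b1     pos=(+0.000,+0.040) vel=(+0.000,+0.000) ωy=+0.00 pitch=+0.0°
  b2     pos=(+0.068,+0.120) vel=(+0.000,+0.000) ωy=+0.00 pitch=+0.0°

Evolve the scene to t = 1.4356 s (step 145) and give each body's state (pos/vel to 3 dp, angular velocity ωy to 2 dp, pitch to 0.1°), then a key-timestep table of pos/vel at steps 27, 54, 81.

State at t = 1.4356 s:
  b1     pos=(+0.000,+0.040) vel=(+0.000,+0.000) ωy=+0.00 pitch=+0.0°
  b2     pos=(+0.122,+0.061) vel=(+0.000,+0.000) ωy=+0.00 pitch=+90.0°

Key-timestep trajectory:
   step    t(s)  b1.x    b1.z    b1.vx   b1.vz   b2.x    b2.z    b2.vx   b2.vz 
     27  0.2673   +0.000  +0.040  +0.000  +0.000   +0.086  +0.113  +0.181  -0.109
     54  0.5347   +0.000  +0.040  +0.000  +0.000   +0.142  +0.070  +0.068  +0.022
     81  0.8020   +0.000  +0.040  +0.000  +0.000   +0.118  +0.063  -0.023  +0.054


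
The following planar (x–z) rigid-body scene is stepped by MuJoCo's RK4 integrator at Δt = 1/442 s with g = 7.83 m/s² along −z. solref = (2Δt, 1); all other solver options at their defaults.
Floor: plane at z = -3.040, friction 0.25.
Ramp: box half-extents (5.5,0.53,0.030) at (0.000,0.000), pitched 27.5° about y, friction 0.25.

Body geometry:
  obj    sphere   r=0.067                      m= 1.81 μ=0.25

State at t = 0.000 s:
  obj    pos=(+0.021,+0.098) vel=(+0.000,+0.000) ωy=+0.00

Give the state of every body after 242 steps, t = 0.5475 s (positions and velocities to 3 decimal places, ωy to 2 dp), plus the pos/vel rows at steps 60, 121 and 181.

State at t = 0.5475 s:
  obj    pos=(+0.365,-0.080) vel=(+1.254,-0.653) ωy=+21.10

Key-timestep trajectory:
   step    t(s)  obj.x    obj.z    obj.vx   obj.vz 
     60  0.1357   +0.042  +0.087  +0.311  -0.162
    121  0.2738   +0.107  +0.054  +0.627  -0.326
    181  0.4095   +0.213  -0.002  +0.938  -0.488


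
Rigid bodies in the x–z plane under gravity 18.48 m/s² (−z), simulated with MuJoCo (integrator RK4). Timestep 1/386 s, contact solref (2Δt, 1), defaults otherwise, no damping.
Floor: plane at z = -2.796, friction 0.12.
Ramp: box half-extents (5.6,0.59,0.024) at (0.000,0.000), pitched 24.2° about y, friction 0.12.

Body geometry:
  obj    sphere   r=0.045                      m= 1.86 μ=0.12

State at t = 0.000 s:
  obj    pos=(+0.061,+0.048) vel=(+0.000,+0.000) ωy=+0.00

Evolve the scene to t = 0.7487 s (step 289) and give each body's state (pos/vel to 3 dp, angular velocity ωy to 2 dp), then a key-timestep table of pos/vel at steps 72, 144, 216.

State at t = 0.7487 s:
  obj    pos=(+1.482,-0.590) vel=(+3.796,-1.695) ωy=+84.11

Key-timestep trajectory:
   step    t(s)  obj.x    obj.z    obj.vx   obj.vz 
     72  0.1865   +0.149  +0.009  +0.949  -0.417
    144  0.3731   +0.414  -0.110  +1.890  -0.852
    216  0.5596   +0.855  -0.309  +2.835  -1.277


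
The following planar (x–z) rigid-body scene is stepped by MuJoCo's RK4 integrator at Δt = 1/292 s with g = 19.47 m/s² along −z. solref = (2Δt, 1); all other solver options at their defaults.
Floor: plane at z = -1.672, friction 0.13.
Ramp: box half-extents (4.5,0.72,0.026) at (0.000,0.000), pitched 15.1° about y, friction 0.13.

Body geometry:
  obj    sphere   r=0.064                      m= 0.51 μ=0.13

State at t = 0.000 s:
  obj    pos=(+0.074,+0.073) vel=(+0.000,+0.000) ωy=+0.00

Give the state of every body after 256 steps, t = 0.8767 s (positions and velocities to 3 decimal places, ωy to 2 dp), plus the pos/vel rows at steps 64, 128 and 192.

State at t = 0.8767 s:
  obj    pos=(+1.418,-0.290) vel=(+3.067,-0.827) ωy=+49.62

Key-timestep trajectory:
   step    t(s)  obj.x    obj.z    obj.vx   obj.vz 
     64  0.2192   +0.158  +0.051  +0.767  -0.207
    128  0.4384   +0.410  -0.017  +1.533  -0.414
    192  0.6575   +0.830  -0.131  +2.300  -0.621


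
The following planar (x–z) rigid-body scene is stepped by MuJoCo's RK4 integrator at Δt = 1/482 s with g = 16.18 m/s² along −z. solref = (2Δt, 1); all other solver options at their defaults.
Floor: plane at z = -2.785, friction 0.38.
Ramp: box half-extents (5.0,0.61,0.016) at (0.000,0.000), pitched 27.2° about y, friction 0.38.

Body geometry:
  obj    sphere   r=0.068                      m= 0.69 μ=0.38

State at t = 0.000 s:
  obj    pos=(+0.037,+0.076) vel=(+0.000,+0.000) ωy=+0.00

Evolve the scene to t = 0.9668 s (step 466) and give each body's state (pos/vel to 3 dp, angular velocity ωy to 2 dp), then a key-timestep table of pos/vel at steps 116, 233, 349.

State at t = 0.9668 s:
  obj    pos=(+2.233,-1.053) vel=(+4.543,-2.335) ωy=+75.10

Key-timestep trajectory:
   step    t(s)  obj.x    obj.z    obj.vx   obj.vz 
    116  0.2407   +0.173  +0.006  +1.131  -0.581
    233  0.4834   +0.586  -0.207  +2.271  -1.167
    349  0.7241   +1.269  -0.558  +3.402  -1.748


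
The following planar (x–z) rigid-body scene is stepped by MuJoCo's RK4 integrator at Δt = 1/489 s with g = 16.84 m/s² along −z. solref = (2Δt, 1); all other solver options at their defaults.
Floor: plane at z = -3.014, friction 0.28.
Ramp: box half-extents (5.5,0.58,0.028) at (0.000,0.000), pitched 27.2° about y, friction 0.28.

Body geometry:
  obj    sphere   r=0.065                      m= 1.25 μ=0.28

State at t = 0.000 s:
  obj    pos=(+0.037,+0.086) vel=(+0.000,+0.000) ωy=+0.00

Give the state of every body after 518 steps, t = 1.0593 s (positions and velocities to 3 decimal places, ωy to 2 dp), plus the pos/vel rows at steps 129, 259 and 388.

State at t = 1.0593 s:
  obj    pos=(+2.781,-1.325) vel=(+5.180,-2.662) ωy=+89.60

Key-timestep trajectory:
   step    t(s)  obj.x    obj.z    obj.vx   obj.vz 
    129  0.2638   +0.207  -0.002  +1.290  -0.663
    259  0.5297   +0.723  -0.267  +2.590  -1.331
    388  0.7935   +1.576  -0.706  +3.880  -1.994


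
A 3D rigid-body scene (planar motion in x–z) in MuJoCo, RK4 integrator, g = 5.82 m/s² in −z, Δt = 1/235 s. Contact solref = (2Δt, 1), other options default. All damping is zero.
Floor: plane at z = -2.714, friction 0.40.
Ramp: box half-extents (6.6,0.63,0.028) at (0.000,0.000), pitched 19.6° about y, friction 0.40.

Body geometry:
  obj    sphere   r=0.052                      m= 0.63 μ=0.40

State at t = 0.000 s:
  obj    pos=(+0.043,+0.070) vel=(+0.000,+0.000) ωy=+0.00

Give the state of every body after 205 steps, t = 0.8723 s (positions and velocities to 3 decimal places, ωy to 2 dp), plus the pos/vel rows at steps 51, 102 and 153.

State at t = 0.8723 s:
  obj    pos=(+0.543,-0.108) vel=(+1.146,-0.408) ωy=+23.39

Key-timestep trajectory:
   step    t(s)  obj.x    obj.z    obj.vx   obj.vz 
     51  0.2170   +0.074  +0.059  +0.285  -0.102
    102  0.4340   +0.167  +0.026  +0.570  -0.203
    153  0.6511   +0.321  -0.030  +0.855  -0.305


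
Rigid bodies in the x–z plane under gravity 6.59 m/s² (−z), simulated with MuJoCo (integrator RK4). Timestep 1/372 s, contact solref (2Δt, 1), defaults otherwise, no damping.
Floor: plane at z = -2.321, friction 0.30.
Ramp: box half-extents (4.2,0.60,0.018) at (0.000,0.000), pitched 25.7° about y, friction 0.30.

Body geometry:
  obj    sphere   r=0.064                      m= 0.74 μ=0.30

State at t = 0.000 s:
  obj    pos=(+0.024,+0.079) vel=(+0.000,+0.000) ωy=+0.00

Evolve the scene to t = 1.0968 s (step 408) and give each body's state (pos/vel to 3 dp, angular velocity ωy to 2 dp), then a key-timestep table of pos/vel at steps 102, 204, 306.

State at t = 1.0968 s:
  obj    pos=(+1.131,-0.453) vel=(+2.017,-0.971) ωy=+34.98

Key-timestep trajectory:
   step    t(s)  obj.x    obj.z    obj.vx   obj.vz 
    102  0.2742   +0.093  +0.046  +0.504  -0.243
    204  0.5484   +0.301  -0.054  +1.009  -0.485
    306  0.8226   +0.647  -0.220  +1.513  -0.728


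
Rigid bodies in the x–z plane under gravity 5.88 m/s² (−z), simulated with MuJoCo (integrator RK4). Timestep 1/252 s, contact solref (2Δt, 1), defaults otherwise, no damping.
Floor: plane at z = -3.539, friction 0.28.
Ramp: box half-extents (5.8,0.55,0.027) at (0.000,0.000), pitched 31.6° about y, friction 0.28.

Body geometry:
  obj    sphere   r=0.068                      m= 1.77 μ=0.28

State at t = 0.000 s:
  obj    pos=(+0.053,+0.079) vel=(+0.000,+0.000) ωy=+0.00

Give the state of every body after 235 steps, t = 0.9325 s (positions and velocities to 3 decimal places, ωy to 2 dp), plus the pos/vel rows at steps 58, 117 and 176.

State at t = 0.9325 s:
  obj    pos=(+0.868,-0.423) vel=(+1.748,-1.075) ωy=+30.17

Key-timestep trajectory:
   step    t(s)  obj.x    obj.z    obj.vx   obj.vz 
     58  0.2302   +0.103  +0.048  +0.432  -0.265
    117  0.4643   +0.255  -0.045  +0.870  -0.535
    176  0.6984   +0.510  -0.202  +1.309  -0.805


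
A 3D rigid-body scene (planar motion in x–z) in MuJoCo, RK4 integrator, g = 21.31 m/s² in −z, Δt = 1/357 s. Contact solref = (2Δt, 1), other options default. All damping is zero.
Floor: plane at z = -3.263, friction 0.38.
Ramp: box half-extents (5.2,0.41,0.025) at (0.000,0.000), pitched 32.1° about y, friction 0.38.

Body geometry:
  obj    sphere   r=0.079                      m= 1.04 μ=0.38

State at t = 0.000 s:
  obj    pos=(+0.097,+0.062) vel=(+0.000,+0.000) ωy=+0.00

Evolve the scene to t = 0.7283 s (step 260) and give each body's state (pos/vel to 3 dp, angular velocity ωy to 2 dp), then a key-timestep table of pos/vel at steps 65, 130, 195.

State at t = 0.7283 s:
  obj    pos=(+1.914,-1.078) vel=(+4.990,-3.131) ωy=+74.56

Key-timestep trajectory:
   step    t(s)  obj.x    obj.z    obj.vx   obj.vz 
     65  0.1821   +0.211  -0.009  +1.248  -0.783
    130  0.3641   +0.551  -0.223  +2.495  -1.565
    195  0.5462   +1.119  -0.579  +3.743  -2.348


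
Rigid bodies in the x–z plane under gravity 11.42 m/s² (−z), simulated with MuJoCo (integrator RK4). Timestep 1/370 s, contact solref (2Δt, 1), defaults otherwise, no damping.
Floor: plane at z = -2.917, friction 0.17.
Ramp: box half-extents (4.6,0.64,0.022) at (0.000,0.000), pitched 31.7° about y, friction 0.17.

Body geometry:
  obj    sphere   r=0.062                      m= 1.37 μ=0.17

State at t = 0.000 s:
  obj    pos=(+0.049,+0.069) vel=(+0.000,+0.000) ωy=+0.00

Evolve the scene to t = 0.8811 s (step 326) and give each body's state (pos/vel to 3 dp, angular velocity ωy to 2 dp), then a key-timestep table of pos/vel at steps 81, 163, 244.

State at t = 0.8811 s:
  obj    pos=(+1.487,-0.820) vel=(+3.260,-2.020) ωy=+58.53

Key-timestep trajectory:
   step    t(s)  obj.x    obj.z    obj.vx   obj.vz 
     81  0.2189   +0.138  +0.014  +0.809  -0.509
    163  0.4405   +0.409  -0.154  +1.635  -1.002
    244  0.6595   +0.855  -0.429  +2.444  -1.504


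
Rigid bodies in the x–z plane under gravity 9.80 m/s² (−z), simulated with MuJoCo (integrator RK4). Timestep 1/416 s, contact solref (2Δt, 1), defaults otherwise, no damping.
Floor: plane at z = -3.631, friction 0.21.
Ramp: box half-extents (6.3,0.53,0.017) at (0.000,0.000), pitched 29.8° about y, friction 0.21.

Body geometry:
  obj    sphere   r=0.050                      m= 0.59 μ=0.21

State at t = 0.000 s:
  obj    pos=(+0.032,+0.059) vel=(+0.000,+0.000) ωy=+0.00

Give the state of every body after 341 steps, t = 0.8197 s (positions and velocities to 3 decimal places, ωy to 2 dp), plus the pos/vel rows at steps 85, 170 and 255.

State at t = 0.8197 s:
  obj    pos=(+1.046,-0.522) vel=(+2.475,-1.417) ωy=+57.02

Key-timestep trajectory:
   step    t(s)  obj.x    obj.z    obj.vx   obj.vz 
     85  0.2043   +0.095  +0.023  +0.617  -0.353
    170  0.4087   +0.284  -0.085  +1.234  -0.707
    255  0.6130   +0.599  -0.266  +1.851  -1.060


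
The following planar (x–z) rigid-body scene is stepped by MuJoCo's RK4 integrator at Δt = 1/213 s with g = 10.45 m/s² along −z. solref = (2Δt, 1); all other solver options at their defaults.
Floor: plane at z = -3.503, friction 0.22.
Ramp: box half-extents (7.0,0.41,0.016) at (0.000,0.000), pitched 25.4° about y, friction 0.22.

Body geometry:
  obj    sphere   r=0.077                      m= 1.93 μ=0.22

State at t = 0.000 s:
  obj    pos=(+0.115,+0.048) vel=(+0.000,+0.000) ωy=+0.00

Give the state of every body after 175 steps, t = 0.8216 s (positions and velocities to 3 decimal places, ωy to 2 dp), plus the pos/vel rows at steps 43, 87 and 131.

State at t = 0.8216 s:
  obj    pos=(+1.091,-0.415) vel=(+2.376,-1.128) ωy=+34.15

Key-timestep trajectory:
   step    t(s)  obj.x    obj.z    obj.vx   obj.vz 
     43  0.2019   +0.174  +0.020  +0.584  -0.277
     87  0.4085   +0.356  -0.066  +1.182  -0.561
    131  0.6150   +0.662  -0.212  +1.779  -0.845


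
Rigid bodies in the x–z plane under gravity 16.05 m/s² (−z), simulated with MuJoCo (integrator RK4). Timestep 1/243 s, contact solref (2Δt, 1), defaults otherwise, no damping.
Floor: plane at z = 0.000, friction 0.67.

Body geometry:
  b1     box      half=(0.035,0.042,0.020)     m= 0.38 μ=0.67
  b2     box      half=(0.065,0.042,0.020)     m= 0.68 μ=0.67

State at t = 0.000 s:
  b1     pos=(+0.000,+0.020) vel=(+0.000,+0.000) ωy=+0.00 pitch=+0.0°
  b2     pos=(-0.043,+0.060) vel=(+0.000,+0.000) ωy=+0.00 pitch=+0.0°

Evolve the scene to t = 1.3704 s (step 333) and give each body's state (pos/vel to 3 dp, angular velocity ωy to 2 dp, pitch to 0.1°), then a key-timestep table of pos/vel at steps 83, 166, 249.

State at t = 1.3704 s:
  b1     pos=(+0.001,+0.020) vel=(+0.001,+0.000) ωy=+0.00 pitch=+0.0°
  b2     pos=(-0.053,+0.052) vel=(-0.001,-0.001) ωy=+0.02 pitch=-32.4°

Key-timestep trajectory:
   step    t(s)  b1.x    b1.z    b1.vx   b1.vz   b2.x    b2.z    b2.vx   b2.vz 
     83  0.3416   +0.000  +0.020  +0.001  +0.000   -0.052  +0.053  -0.001  -0.001
    166  0.6831   +0.001  +0.020  +0.001  +0.000   -0.052  +0.052  -0.001  -0.001
    249  1.0247   +0.001  +0.020  +0.001  +0.000   -0.052  +0.052  -0.001  -0.001


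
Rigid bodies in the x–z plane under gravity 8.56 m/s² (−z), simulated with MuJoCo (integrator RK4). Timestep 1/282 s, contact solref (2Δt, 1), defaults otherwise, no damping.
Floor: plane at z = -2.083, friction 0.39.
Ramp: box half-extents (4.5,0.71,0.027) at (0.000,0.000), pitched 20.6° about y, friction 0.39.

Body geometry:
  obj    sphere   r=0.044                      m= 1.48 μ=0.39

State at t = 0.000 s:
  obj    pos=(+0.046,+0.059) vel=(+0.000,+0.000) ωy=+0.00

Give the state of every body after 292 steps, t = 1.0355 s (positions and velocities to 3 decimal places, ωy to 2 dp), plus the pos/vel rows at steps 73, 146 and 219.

State at t = 1.0355 s:
  obj    pos=(+1.125,-0.347) vel=(+2.085,-0.784) ωy=+50.62

Key-timestep trajectory:
   step    t(s)  obj.x    obj.z    obj.vx   obj.vz 
     73  0.2589   +0.113  +0.033  +0.521  -0.196
    146  0.5177   +0.316  -0.043  +1.043  -0.392
    219  0.7766   +0.653  -0.170  +1.564  -0.588


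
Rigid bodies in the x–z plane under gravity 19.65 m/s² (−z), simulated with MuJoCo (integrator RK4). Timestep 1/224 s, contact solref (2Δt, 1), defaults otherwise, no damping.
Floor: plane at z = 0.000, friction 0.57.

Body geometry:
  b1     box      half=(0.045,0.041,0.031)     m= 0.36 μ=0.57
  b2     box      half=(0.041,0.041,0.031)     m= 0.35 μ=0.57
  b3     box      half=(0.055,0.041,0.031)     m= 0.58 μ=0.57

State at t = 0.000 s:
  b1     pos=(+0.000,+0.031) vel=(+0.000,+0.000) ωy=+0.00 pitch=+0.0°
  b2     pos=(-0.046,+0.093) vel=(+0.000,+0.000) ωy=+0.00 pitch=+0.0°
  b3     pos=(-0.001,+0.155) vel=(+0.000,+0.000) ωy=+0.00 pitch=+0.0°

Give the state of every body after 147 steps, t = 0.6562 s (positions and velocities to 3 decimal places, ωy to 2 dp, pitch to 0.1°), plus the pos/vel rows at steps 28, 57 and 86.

State at t = 0.6562 s:
  b1     pos=(+0.000,+0.031) vel=(+0.000,+0.000) ωy=+0.00 pitch=+0.0°
  b2     pos=(-0.086,+0.041) vel=(+0.000,+0.000) ωy=+0.00 pitch=-90.0°
  b3     pos=(+0.127,+0.031) vel=(+0.000,+0.000) ωy=+0.00 pitch=+180.0°

Key-timestep trajectory:
   step    t(s)  b1.x    b1.z    b1.vx   b1.vz   b2.x    b2.z    b2.vx   b2.vz   b3.x    b3.z    b3.vx   b3.vz 
     28  0.1250   +0.000  +0.031  -0.001  +0.000   -0.046  +0.093  -0.002  +0.000   +0.010  +0.151  +0.218  -0.110
     57  0.2545   +0.000  +0.031  +0.000  +0.001   -0.048  +0.093  -0.050  -0.004   +0.067  +0.113  +0.688  -0.243
     86  0.3839   +0.000  +0.031  +0.000  +0.000   -0.071  +0.080  -0.342  -0.448   +0.127  +0.031  -0.013  +0.040


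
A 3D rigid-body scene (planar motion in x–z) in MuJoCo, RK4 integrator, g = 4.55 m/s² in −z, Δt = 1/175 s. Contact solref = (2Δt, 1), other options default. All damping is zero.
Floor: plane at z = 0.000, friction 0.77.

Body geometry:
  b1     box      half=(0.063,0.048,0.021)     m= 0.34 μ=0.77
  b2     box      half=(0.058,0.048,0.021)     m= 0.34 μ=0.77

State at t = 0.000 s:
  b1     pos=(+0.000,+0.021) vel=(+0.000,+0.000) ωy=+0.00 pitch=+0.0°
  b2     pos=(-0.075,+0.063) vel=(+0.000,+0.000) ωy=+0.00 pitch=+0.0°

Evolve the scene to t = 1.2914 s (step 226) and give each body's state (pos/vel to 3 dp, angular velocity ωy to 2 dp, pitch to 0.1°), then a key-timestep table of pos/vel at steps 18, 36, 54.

State at t = 1.2914 s:
  b1     pos=(+0.000,+0.021) vel=(+0.000,+0.000) ωy=+0.00 pitch=+0.0°
  b2     pos=(-0.085,+0.052) vel=(+0.000,+0.000) ωy=+0.01 pitch=-37.2°

Key-timestep trajectory:
   step    t(s)  b1.x    b1.z    b1.vx   b1.vz   b2.x    b2.z    b2.vx   b2.vz 
     18  0.1029   +0.000  +0.021  +0.000  +0.000   -0.078  +0.061  -0.062  -0.050
     36  0.2057   +0.000  +0.021  +0.000  +0.000   -0.086  +0.051  -0.042  +0.058
     54  0.3086   +0.000  +0.021  +0.002  +0.000   -0.084  +0.052  +0.037  -0.015
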